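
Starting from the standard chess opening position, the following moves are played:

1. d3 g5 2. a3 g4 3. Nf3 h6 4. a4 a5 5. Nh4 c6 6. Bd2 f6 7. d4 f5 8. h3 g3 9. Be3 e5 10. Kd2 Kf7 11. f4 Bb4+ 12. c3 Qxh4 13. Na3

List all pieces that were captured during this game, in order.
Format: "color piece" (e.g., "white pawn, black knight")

Tracking captures:
  Qxh4: captured white knight

white knight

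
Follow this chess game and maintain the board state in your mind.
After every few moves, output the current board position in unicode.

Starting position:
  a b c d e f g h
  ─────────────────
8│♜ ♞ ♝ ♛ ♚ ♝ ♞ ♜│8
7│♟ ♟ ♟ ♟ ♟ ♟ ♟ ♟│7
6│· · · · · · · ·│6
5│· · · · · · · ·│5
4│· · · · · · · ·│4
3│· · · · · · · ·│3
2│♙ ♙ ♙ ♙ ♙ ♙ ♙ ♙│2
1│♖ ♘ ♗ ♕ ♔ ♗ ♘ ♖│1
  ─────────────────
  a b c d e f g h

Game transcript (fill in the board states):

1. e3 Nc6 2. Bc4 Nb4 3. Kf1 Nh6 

  a b c d e f g h
  ─────────────────
8│♜ · ♝ ♛ ♚ ♝ · ♜│8
7│♟ ♟ ♟ ♟ ♟ ♟ ♟ ♟│7
6│· · · · · · · ♞│6
5│· · · · · · · ·│5
4│· ♞ ♗ · · · · ·│4
3│· · · · ♙ · · ·│3
2│♙ ♙ ♙ ♙ · ♙ ♙ ♙│2
1│♖ ♘ ♗ ♕ · ♔ ♘ ♖│1
  ─────────────────
  a b c d e f g h

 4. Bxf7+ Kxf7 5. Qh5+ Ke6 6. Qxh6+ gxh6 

  a b c d e f g h
  ─────────────────
8│♜ · ♝ ♛ · ♝ · ♜│8
7│♟ ♟ ♟ ♟ ♟ · · ♟│7
6│· · · · ♚ · · ♟│6
5│· · · · · · · ·│5
4│· ♞ · · · · · ·│4
3│· · · · ♙ · · ·│3
2│♙ ♙ ♙ ♙ · ♙ ♙ ♙│2
1│♖ ♘ ♗ · · ♔ ♘ ♖│1
  ─────────────────
  a b c d e f g h

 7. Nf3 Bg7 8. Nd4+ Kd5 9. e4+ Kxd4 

  a b c d e f g h
  ─────────────────
8│♜ · ♝ ♛ · · · ♜│8
7│♟ ♟ ♟ ♟ ♟ · ♝ ♟│7
6│· · · · · · · ♟│6
5│· · · · · · · ·│5
4│· ♞ · ♚ ♙ · · ·│4
3│· · · · · · · ·│3
2│♙ ♙ ♙ ♙ · ♙ ♙ ♙│2
1│♖ ♘ ♗ · · ♔ · ♖│1
  ─────────────────
  a b c d e f g h

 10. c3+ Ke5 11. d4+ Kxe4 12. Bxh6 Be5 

  a b c d e f g h
  ─────────────────
8│♜ · ♝ ♛ · · · ♜│8
7│♟ ♟ ♟ ♟ ♟ · · ♟│7
6│· · · · · · · ♗│6
5│· · · · ♝ · · ·│5
4│· ♞ · ♙ ♚ · · ·│4
3│· · ♙ · · · · ·│3
2│♙ ♙ · · · ♙ ♙ ♙│2
1│♖ ♘ · · · ♔ · ♖│1
  ─────────────────
  a b c d e f g h

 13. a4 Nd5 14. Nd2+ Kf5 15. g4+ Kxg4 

  a b c d e f g h
  ─────────────────
8│♜ · ♝ ♛ · · · ♜│8
7│♟ ♟ ♟ ♟ ♟ · · ♟│7
6│· · · · · · · ♗│6
5│· · · ♞ ♝ · · ·│5
4│♙ · · ♙ · · ♚ ·│4
3│· · ♙ · · · · ·│3
2│· ♙ · ♘ · ♙ · ♙│2
1│♖ · · · · ♔ · ♖│1
  ─────────────────
  a b c d e f g h



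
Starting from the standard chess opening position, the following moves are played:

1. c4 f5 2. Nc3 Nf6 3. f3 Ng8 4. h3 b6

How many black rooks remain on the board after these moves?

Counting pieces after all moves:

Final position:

  a b c d e f g h
  ─────────────────
8│♜ ♞ ♝ ♛ ♚ ♝ ♞ ♜│8
7│♟ · ♟ ♟ ♟ · ♟ ♟│7
6│· ♟ · · · · · ·│6
5│· · · · · ♟ · ·│5
4│· · ♙ · · · · ·│4
3│· · ♘ · · ♙ · ♙│3
2│♙ ♙ · ♙ ♙ · ♙ ·│2
1│♖ · ♗ ♕ ♔ ♗ ♘ ♖│1
  ─────────────────
  a b c d e f g h


2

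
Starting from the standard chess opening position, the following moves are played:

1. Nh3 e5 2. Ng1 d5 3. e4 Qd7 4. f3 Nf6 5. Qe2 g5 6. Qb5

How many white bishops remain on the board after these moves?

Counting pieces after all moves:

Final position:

  a b c d e f g h
  ─────────────────
8│♜ ♞ ♝ · ♚ ♝ · ♜│8
7│♟ ♟ ♟ ♛ · ♟ · ♟│7
6│· · · · · ♞ · ·│6
5│· ♕ · ♟ ♟ · ♟ ·│5
4│· · · · ♙ · · ·│4
3│· · · · · ♙ · ·│3
2│♙ ♙ ♙ ♙ · · ♙ ♙│2
1│♖ ♘ ♗ · ♔ ♗ ♘ ♖│1
  ─────────────────
  a b c d e f g h


2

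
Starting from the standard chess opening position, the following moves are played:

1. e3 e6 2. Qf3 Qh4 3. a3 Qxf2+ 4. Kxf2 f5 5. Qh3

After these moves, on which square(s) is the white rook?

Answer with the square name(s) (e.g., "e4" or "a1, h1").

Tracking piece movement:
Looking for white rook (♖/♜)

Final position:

  a b c d e f g h
  ─────────────────
8│♜ ♞ ♝ · ♚ ♝ ♞ ♜│8
7│♟ ♟ ♟ ♟ · · ♟ ♟│7
6│· · · · ♟ · · ·│6
5│· · · · · ♟ · ·│5
4│· · · · · · · ·│4
3│♙ · · · ♙ · · ♕│3
2│· ♙ ♙ ♙ · ♔ ♙ ♙│2
1│♖ ♘ ♗ · · ♗ ♘ ♖│1
  ─────────────────
  a b c d e f g h


a1, h1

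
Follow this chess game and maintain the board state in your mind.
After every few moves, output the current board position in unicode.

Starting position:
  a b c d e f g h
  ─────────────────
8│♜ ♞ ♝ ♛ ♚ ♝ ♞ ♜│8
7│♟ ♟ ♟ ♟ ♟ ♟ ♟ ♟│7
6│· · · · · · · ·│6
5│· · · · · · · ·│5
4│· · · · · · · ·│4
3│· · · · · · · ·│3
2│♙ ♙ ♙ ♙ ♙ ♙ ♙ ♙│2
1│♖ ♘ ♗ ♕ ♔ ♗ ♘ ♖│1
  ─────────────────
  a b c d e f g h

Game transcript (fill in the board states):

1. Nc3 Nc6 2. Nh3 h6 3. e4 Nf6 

  a b c d e f g h
  ─────────────────
8│♜ · ♝ ♛ ♚ ♝ · ♜│8
7│♟ ♟ ♟ ♟ ♟ ♟ ♟ ·│7
6│· · ♞ · · ♞ · ♟│6
5│· · · · · · · ·│5
4│· · · · ♙ · · ·│4
3│· · ♘ · · · · ♘│3
2│♙ ♙ ♙ ♙ · ♙ ♙ ♙│2
1│♖ · ♗ ♕ ♔ ♗ · ♖│1
  ─────────────────
  a b c d e f g h

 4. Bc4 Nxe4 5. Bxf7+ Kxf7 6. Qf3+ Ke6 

  a b c d e f g h
  ─────────────────
8│♜ · ♝ ♛ · ♝ · ♜│8
7│♟ ♟ ♟ ♟ ♟ · ♟ ·│7
6│· · ♞ · ♚ · · ♟│6
5│· · · · · · · ·│5
4│· · · · ♞ · · ·│4
3│· · ♘ · · ♕ · ♘│3
2│♙ ♙ ♙ ♙ · ♙ ♙ ♙│2
1│♖ · ♗ · ♔ · · ♖│1
  ─────────────────
  a b c d e f g h

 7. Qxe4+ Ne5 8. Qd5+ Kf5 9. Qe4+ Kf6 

  a b c d e f g h
  ─────────────────
8│♜ · ♝ ♛ · ♝ · ♜│8
7│♟ ♟ ♟ ♟ ♟ · ♟ ·│7
6│· · · · · ♚ · ♟│6
5│· · · · ♞ · · ·│5
4│· · · · ♕ · · ·│4
3│· · ♘ · · · · ♘│3
2│♙ ♙ ♙ ♙ · ♙ ♙ ♙│2
1│♖ · ♗ · ♔ · · ♖│1
  ─────────────────
  a b c d e f g h

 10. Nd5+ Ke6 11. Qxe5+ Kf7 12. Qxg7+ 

  a b c d e f g h
  ─────────────────
8│♜ · ♝ ♛ · ♝ · ♜│8
7│♟ ♟ ♟ ♟ ♟ ♚ ♕ ·│7
6│· · · · · · · ♟│6
5│· · · ♘ · · · ·│5
4│· · · · · · · ·│4
3│· · · · · · · ♘│3
2│♙ ♙ ♙ ♙ · ♙ ♙ ♙│2
1│♖ · ♗ · ♔ · · ♖│1
  ─────────────────
  a b c d e f g h


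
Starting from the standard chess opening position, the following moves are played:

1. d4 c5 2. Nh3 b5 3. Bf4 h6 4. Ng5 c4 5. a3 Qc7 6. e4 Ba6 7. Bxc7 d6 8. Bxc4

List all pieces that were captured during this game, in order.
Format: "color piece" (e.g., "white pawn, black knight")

Tracking captures:
  Bxc7: captured black queen
  Bxc4: captured black pawn

black queen, black pawn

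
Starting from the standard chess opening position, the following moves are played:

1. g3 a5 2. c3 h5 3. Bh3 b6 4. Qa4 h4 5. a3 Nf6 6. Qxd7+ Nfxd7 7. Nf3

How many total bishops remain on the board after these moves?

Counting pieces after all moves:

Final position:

  a b c d e f g h
  ─────────────────
8│♜ ♞ ♝ ♛ ♚ ♝ · ♜│8
7│· · ♟ ♞ ♟ ♟ ♟ ·│7
6│· ♟ · · · · · ·│6
5│♟ · · · · · · ·│5
4│· · · · · · · ♟│4
3│♙ · ♙ · · ♘ ♙ ♗│3
2│· ♙ · ♙ ♙ ♙ · ♙│2
1│♖ ♘ ♗ · ♔ · · ♖│1
  ─────────────────
  a b c d e f g h


4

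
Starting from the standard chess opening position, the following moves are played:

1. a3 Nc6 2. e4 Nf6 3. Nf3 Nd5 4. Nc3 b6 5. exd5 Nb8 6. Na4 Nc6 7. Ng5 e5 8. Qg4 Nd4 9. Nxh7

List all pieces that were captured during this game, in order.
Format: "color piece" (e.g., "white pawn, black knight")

Tracking captures:
  exd5: captured black knight
  Nxh7: captured black pawn

black knight, black pawn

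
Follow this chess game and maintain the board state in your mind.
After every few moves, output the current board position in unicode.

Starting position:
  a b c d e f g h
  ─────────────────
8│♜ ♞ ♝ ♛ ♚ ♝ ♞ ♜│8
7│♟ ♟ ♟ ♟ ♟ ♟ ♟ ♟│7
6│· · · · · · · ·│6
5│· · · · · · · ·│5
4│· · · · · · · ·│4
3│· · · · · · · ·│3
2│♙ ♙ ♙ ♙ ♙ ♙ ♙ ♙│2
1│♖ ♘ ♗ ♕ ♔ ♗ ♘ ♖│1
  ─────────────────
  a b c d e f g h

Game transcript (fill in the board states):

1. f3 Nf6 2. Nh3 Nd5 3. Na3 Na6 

  a b c d e f g h
  ─────────────────
8│♜ · ♝ ♛ ♚ ♝ · ♜│8
7│♟ ♟ ♟ ♟ ♟ ♟ ♟ ♟│7
6│♞ · · · · · · ·│6
5│· · · ♞ · · · ·│5
4│· · · · · · · ·│4
3│♘ · · · · ♙ · ♘│3
2│♙ ♙ ♙ ♙ ♙ · ♙ ♙│2
1│♖ · ♗ ♕ ♔ ♗ · ♖│1
  ─────────────────
  a b c d e f g h

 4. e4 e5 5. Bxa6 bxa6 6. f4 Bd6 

  a b c d e f g h
  ─────────────────
8│♜ · ♝ ♛ ♚ · · ♜│8
7│♟ · ♟ ♟ · ♟ ♟ ♟│7
6│♟ · · ♝ · · · ·│6
5│· · · ♞ ♟ · · ·│5
4│· · · · ♙ ♙ · ·│4
3│♘ · · · · · · ♘│3
2│♙ ♙ ♙ ♙ · · ♙ ♙│2
1│♖ · ♗ ♕ ♔ · · ♖│1
  ─────────────────
  a b c d e f g h

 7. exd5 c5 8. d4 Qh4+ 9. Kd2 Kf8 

  a b c d e f g h
  ─────────────────
8│♜ · ♝ · · ♚ · ♜│8
7│♟ · · ♟ · ♟ ♟ ♟│7
6│♟ · · ♝ · · · ·│6
5│· · ♟ ♙ ♟ · · ·│5
4│· · · ♙ · ♙ · ♛│4
3│♘ · · · · · · ♘│3
2│♙ ♙ ♙ ♔ · · ♙ ♙│2
1│♖ · ♗ ♕ · · · ♖│1
  ─────────────────
  a b c d e f g h

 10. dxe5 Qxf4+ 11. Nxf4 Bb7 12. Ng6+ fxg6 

  a b c d e f g h
  ─────────────────
8│♜ · · · · ♚ · ♜│8
7│♟ ♝ · ♟ · · ♟ ♟│7
6│♟ · · ♝ · · ♟ ·│6
5│· · ♟ ♙ ♙ · · ·│5
4│· · · · · · · ·│4
3│♘ · · · · · · ·│3
2│♙ ♙ ♙ ♔ · · ♙ ♙│2
1│♖ · ♗ ♕ · · · ♖│1
  ─────────────────
  a b c d e f g h

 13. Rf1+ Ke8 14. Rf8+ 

  a b c d e f g h
  ─────────────────
8│♜ · · · ♚ ♖ · ♜│8
7│♟ ♝ · ♟ · · ♟ ♟│7
6│♟ · · ♝ · · ♟ ·│6
5│· · ♟ ♙ ♙ · · ·│5
4│· · · · · · · ·│4
3│♘ · · · · · · ·│3
2│♙ ♙ ♙ ♔ · · ♙ ♙│2
1│♖ · ♗ ♕ · · · ·│1
  ─────────────────
  a b c d e f g h


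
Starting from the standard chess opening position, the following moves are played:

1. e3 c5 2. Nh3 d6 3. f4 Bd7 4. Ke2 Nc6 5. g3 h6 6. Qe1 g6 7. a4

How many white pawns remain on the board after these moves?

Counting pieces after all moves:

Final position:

  a b c d e f g h
  ─────────────────
8│♜ · · ♛ ♚ ♝ ♞ ♜│8
7│♟ ♟ · ♝ ♟ ♟ · ·│7
6│· · ♞ ♟ · · ♟ ♟│6
5│· · ♟ · · · · ·│5
4│♙ · · · · ♙ · ·│4
3│· · · · ♙ · ♙ ♘│3
2│· ♙ ♙ ♙ ♔ · · ♙│2
1│♖ ♘ ♗ · ♕ ♗ · ♖│1
  ─────────────────
  a b c d e f g h


8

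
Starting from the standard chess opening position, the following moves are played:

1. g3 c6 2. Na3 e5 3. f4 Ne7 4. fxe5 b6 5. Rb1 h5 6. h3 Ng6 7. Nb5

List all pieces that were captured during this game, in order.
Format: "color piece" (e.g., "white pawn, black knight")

Tracking captures:
  fxe5: captured black pawn

black pawn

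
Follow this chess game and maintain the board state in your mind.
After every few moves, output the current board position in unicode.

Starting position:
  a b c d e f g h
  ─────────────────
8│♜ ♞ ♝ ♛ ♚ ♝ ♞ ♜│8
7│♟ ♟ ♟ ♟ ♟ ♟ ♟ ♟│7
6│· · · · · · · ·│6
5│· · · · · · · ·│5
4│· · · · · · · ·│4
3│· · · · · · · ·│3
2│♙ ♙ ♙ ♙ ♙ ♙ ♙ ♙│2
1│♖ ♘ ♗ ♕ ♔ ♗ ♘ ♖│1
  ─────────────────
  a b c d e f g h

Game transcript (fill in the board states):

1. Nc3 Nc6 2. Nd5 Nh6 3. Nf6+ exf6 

  a b c d e f g h
  ─────────────────
8│♜ · ♝ ♛ ♚ ♝ · ♜│8
7│♟ ♟ ♟ ♟ · ♟ ♟ ♟│7
6│· · ♞ · · ♟ · ♞│6
5│· · · · · · · ·│5
4│· · · · · · · ·│4
3│· · · · · · · ·│3
2│♙ ♙ ♙ ♙ ♙ ♙ ♙ ♙│2
1│♖ · ♗ ♕ ♔ ♗ ♘ ♖│1
  ─────────────────
  a b c d e f g h

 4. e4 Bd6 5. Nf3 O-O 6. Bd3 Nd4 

  a b c d e f g h
  ─────────────────
8│♜ · ♝ ♛ · ♜ ♚ ·│8
7│♟ ♟ ♟ ♟ · ♟ ♟ ♟│7
6│· · · ♝ · ♟ · ♞│6
5│· · · · · · · ·│5
4│· · · ♞ ♙ · · ·│4
3│· · · ♗ · ♘ · ·│3
2│♙ ♙ ♙ ♙ · ♙ ♙ ♙│2
1│♖ · ♗ ♕ ♔ · · ♖│1
  ─────────────────
  a b c d e f g h

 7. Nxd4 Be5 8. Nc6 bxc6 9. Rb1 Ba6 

  a b c d e f g h
  ─────────────────
8│♜ · · ♛ · ♜ ♚ ·│8
7│♟ · ♟ ♟ · ♟ ♟ ♟│7
6│♝ · ♟ · · ♟ · ♞│6
5│· · · · ♝ · · ·│5
4│· · · · ♙ · · ·│4
3│· · · ♗ · · · ·│3
2│♙ ♙ ♙ ♙ · ♙ ♙ ♙│2
1│· ♖ ♗ ♕ ♔ · · ♖│1
  ─────────────────
  a b c d e f g h

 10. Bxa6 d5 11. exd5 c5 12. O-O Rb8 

  a b c d e f g h
  ─────────────────
8│· ♜ · ♛ · ♜ ♚ ·│8
7│♟ · ♟ · · ♟ ♟ ♟│7
6│♗ · · · · ♟ · ♞│6
5│· · ♟ ♙ ♝ · · ·│5
4│· · · · · · · ·│4
3│· · · · · · · ·│3
2│♙ ♙ ♙ ♙ · ♙ ♙ ♙│2
1│· ♖ ♗ ♕ · ♖ ♔ ·│1
  ─────────────────
  a b c d e f g h



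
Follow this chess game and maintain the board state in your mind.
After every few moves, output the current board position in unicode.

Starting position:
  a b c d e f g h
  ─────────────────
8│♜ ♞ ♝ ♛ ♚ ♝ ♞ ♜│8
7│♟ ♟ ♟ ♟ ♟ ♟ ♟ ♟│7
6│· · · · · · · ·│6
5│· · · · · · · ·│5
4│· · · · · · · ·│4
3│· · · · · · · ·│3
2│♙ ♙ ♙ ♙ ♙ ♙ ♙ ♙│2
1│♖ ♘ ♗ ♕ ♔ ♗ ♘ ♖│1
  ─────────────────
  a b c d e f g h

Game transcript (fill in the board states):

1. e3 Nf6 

  a b c d e f g h
  ─────────────────
8│♜ ♞ ♝ ♛ ♚ ♝ · ♜│8
7│♟ ♟ ♟ ♟ ♟ ♟ ♟ ♟│7
6│· · · · · ♞ · ·│6
5│· · · · · · · ·│5
4│· · · · · · · ·│4
3│· · · · ♙ · · ·│3
2│♙ ♙ ♙ ♙ · ♙ ♙ ♙│2
1│♖ ♘ ♗ ♕ ♔ ♗ ♘ ♖│1
  ─────────────────
  a b c d e f g h

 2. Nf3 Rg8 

  a b c d e f g h
  ─────────────────
8│♜ ♞ ♝ ♛ ♚ ♝ ♜ ·│8
7│♟ ♟ ♟ ♟ ♟ ♟ ♟ ♟│7
6│· · · · · ♞ · ·│6
5│· · · · · · · ·│5
4│· · · · · · · ·│4
3│· · · · ♙ ♘ · ·│3
2│♙ ♙ ♙ ♙ · ♙ ♙ ♙│2
1│♖ ♘ ♗ ♕ ♔ ♗ · ♖│1
  ─────────────────
  a b c d e f g h

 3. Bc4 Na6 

  a b c d e f g h
  ─────────────────
8│♜ · ♝ ♛ ♚ ♝ ♜ ·│8
7│♟ ♟ ♟ ♟ ♟ ♟ ♟ ♟│7
6│♞ · · · · ♞ · ·│6
5│· · · · · · · ·│5
4│· · ♗ · · · · ·│4
3│· · · · ♙ ♘ · ·│3
2│♙ ♙ ♙ ♙ · ♙ ♙ ♙│2
1│♖ ♘ ♗ ♕ ♔ · · ♖│1
  ─────────────────
  a b c d e f g h

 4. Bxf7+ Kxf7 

  a b c d e f g h
  ─────────────────
8│♜ · ♝ ♛ · ♝ ♜ ·│8
7│♟ ♟ ♟ ♟ ♟ ♚ ♟ ♟│7
6│♞ · · · · ♞ · ·│6
5│· · · · · · · ·│5
4│· · · · · · · ·│4
3│· · · · ♙ ♘ · ·│3
2│♙ ♙ ♙ ♙ · ♙ ♙ ♙│2
1│♖ ♘ ♗ ♕ ♔ · · ♖│1
  ─────────────────
  a b c d e f g h

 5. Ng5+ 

  a b c d e f g h
  ─────────────────
8│♜ · ♝ ♛ · ♝ ♜ ·│8
7│♟ ♟ ♟ ♟ ♟ ♚ ♟ ♟│7
6│♞ · · · · ♞ · ·│6
5│· · · · · · ♘ ·│5
4│· · · · · · · ·│4
3│· · · · ♙ · · ·│3
2│♙ ♙ ♙ ♙ · ♙ ♙ ♙│2
1│♖ ♘ ♗ ♕ ♔ · · ♖│1
  ─────────────────
  a b c d e f g h


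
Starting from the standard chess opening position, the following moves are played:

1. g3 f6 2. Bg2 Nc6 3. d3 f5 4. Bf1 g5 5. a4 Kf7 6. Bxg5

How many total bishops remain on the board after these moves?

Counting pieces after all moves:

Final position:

  a b c d e f g h
  ─────────────────
8│♜ · ♝ ♛ · ♝ ♞ ♜│8
7│♟ ♟ ♟ ♟ ♟ ♚ · ♟│7
6│· · ♞ · · · · ·│6
5│· · · · · ♟ ♗ ·│5
4│♙ · · · · · · ·│4
3│· · · ♙ · · ♙ ·│3
2│· ♙ ♙ · ♙ ♙ · ♙│2
1│♖ ♘ · ♕ ♔ ♗ ♘ ♖│1
  ─────────────────
  a b c d e f g h


4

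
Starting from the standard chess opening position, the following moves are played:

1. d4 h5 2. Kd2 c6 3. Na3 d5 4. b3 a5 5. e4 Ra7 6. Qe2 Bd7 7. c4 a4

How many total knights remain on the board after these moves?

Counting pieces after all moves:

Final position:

  a b c d e f g h
  ─────────────────
8│· ♞ · ♛ ♚ ♝ ♞ ♜│8
7│♜ ♟ · ♝ ♟ ♟ ♟ ·│7
6│· · ♟ · · · · ·│6
5│· · · ♟ · · · ♟│5
4│♟ · ♙ ♙ ♙ · · ·│4
3│♘ ♙ · · · · · ·│3
2│♙ · · ♔ ♕ ♙ ♙ ♙│2
1│♖ · ♗ · · ♗ ♘ ♖│1
  ─────────────────
  a b c d e f g h


4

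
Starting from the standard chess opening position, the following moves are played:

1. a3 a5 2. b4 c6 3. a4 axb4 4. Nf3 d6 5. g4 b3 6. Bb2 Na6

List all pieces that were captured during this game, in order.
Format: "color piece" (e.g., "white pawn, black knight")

Tracking captures:
  axb4: captured white pawn

white pawn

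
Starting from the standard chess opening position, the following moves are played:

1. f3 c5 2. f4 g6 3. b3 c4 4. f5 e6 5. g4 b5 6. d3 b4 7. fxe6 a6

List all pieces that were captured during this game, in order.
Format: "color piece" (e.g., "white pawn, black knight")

Tracking captures:
  fxe6: captured black pawn

black pawn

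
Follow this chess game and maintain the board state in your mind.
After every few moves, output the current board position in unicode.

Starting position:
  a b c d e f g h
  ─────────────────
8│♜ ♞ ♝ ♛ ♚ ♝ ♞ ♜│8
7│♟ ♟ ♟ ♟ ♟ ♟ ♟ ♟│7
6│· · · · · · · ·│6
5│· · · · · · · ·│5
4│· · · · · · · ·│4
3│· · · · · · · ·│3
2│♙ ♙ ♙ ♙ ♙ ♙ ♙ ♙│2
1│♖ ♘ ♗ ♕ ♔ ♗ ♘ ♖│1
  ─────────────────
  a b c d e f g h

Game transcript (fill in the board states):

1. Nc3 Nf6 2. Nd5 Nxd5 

  a b c d e f g h
  ─────────────────
8│♜ ♞ ♝ ♛ ♚ ♝ · ♜│8
7│♟ ♟ ♟ ♟ ♟ ♟ ♟ ♟│7
6│· · · · · · · ·│6
5│· · · ♞ · · · ·│5
4│· · · · · · · ·│4
3│· · · · · · · ·│3
2│♙ ♙ ♙ ♙ ♙ ♙ ♙ ♙│2
1│♖ · ♗ ♕ ♔ ♗ ♘ ♖│1
  ─────────────────
  a b c d e f g h

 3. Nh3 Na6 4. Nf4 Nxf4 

  a b c d e f g h
  ─────────────────
8│♜ · ♝ ♛ ♚ ♝ · ♜│8
7│♟ ♟ ♟ ♟ ♟ ♟ ♟ ♟│7
6│♞ · · · · · · ·│6
5│· · · · · · · ·│5
4│· · · · · ♞ · ·│4
3│· · · · · · · ·│3
2│♙ ♙ ♙ ♙ ♙ ♙ ♙ ♙│2
1│♖ · ♗ ♕ ♔ ♗ · ♖│1
  ─────────────────
  a b c d e f g h

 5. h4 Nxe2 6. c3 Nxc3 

  a b c d e f g h
  ─────────────────
8│♜ · ♝ ♛ ♚ ♝ · ♜│8
7│♟ ♟ ♟ ♟ ♟ ♟ ♟ ♟│7
6│♞ · · · · · · ·│6
5│· · · · · · · ·│5
4│· · · · · · · ♙│4
3│· · ♞ · · · · ·│3
2│♙ ♙ · ♙ · ♙ ♙ ·│2
1│♖ · ♗ ♕ ♔ ♗ · ♖│1
  ─────────────────
  a b c d e f g h

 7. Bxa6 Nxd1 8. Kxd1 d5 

  a b c d e f g h
  ─────────────────
8│♜ · ♝ ♛ ♚ ♝ · ♜│8
7│♟ ♟ ♟ · ♟ ♟ ♟ ♟│7
6│♗ · · · · · · ·│6
5│· · · ♟ · · · ·│5
4│· · · · · · · ♙│4
3│· · · · · · · ·│3
2│♙ ♙ · ♙ · ♙ ♙ ·│2
1│♖ · ♗ ♔ · · · ♖│1
  ─────────────────
  a b c d e f g h



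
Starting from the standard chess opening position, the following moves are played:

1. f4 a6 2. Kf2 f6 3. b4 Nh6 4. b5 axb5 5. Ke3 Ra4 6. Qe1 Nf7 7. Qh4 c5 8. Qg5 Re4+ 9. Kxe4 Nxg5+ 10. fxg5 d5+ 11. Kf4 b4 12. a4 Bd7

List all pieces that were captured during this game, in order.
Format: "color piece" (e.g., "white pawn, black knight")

Tracking captures:
  axb5: captured white pawn
  Kxe4: captured black rook
  Nxg5+: captured white queen
  fxg5: captured black knight

white pawn, black rook, white queen, black knight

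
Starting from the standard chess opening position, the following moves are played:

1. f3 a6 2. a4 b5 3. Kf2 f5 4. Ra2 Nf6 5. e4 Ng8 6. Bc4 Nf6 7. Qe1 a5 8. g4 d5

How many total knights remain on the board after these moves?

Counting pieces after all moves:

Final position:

  a b c d e f g h
  ─────────────────
8│♜ ♞ ♝ ♛ ♚ ♝ · ♜│8
7│· · ♟ · ♟ · ♟ ♟│7
6│· · · · · ♞ · ·│6
5│♟ ♟ · ♟ · ♟ · ·│5
4│♙ · ♗ · ♙ · ♙ ·│4
3│· · · · · ♙ · ·│3
2│♖ ♙ ♙ ♙ · ♔ · ♙│2
1│· ♘ ♗ · ♕ · ♘ ♖│1
  ─────────────────
  a b c d e f g h


4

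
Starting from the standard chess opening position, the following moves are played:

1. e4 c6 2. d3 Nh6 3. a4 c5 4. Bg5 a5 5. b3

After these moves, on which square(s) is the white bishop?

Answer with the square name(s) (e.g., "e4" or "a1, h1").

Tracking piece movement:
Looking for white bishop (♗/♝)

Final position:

  a b c d e f g h
  ─────────────────
8│♜ ♞ ♝ ♛ ♚ ♝ · ♜│8
7│· ♟ · ♟ ♟ ♟ ♟ ♟│7
6│· · · · · · · ♞│6
5│♟ · ♟ · · · ♗ ·│5
4│♙ · · · ♙ · · ·│4
3│· ♙ · ♙ · · · ·│3
2│· · ♙ · · ♙ ♙ ♙│2
1│♖ ♘ · ♕ ♔ ♗ ♘ ♖│1
  ─────────────────
  a b c d e f g h


f1, g5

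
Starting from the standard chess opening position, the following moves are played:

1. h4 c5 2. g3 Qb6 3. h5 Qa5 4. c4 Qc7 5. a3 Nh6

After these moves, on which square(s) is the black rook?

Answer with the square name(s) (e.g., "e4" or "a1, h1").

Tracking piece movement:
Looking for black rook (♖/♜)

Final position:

  a b c d e f g h
  ─────────────────
8│♜ ♞ ♝ · ♚ ♝ · ♜│8
7│♟ ♟ ♛ ♟ ♟ ♟ ♟ ♟│7
6│· · · · · · · ♞│6
5│· · ♟ · · · · ♙│5
4│· · ♙ · · · · ·│4
3│♙ · · · · · ♙ ·│3
2│· ♙ · ♙ ♙ ♙ · ·│2
1│♖ ♘ ♗ ♕ ♔ ♗ ♘ ♖│1
  ─────────────────
  a b c d e f g h


a8, h8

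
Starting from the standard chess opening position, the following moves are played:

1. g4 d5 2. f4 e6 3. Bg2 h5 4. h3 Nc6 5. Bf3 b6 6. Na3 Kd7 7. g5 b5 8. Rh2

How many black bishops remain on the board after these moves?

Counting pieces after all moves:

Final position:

  a b c d e f g h
  ─────────────────
8│♜ · ♝ ♛ · ♝ ♞ ♜│8
7│♟ · ♟ ♚ · ♟ ♟ ·│7
6│· · ♞ · ♟ · · ·│6
5│· ♟ · ♟ · · ♙ ♟│5
4│· · · · · ♙ · ·│4
3│♘ · · · · ♗ · ♙│3
2│♙ ♙ ♙ ♙ ♙ · · ♖│2
1│♖ · ♗ ♕ ♔ · ♘ ·│1
  ─────────────────
  a b c d e f g h


2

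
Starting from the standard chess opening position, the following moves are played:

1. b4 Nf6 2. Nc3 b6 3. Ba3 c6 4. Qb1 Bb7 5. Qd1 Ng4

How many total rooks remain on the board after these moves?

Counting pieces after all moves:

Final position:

  a b c d e f g h
  ─────────────────
8│♜ ♞ · ♛ ♚ ♝ · ♜│8
7│♟ ♝ · ♟ ♟ ♟ ♟ ♟│7
6│· ♟ ♟ · · · · ·│6
5│· · · · · · · ·│5
4│· ♙ · · · · ♞ ·│4
3│♗ · ♘ · · · · ·│3
2│♙ · ♙ ♙ ♙ ♙ ♙ ♙│2
1│♖ · · ♕ ♔ ♗ ♘ ♖│1
  ─────────────────
  a b c d e f g h


4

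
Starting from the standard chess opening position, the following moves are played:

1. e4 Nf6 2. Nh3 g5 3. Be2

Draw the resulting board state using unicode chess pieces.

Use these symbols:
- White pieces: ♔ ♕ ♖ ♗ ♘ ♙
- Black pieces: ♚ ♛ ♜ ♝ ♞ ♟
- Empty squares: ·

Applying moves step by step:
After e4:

♜ ♞ ♝ ♛ ♚ ♝ ♞ ♜
♟ ♟ ♟ ♟ ♟ ♟ ♟ ♟
· · · · · · · ·
· · · · · · · ·
· · · · ♙ · · ·
· · · · · · · ·
♙ ♙ ♙ ♙ · ♙ ♙ ♙
♖ ♘ ♗ ♕ ♔ ♗ ♘ ♖


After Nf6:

♜ ♞ ♝ ♛ ♚ ♝ · ♜
♟ ♟ ♟ ♟ ♟ ♟ ♟ ♟
· · · · · ♞ · ·
· · · · · · · ·
· · · · ♙ · · ·
· · · · · · · ·
♙ ♙ ♙ ♙ · ♙ ♙ ♙
♖ ♘ ♗ ♕ ♔ ♗ ♘ ♖


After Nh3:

♜ ♞ ♝ ♛ ♚ ♝ · ♜
♟ ♟ ♟ ♟ ♟ ♟ ♟ ♟
· · · · · ♞ · ·
· · · · · · · ·
· · · · ♙ · · ·
· · · · · · · ♘
♙ ♙ ♙ ♙ · ♙ ♙ ♙
♖ ♘ ♗ ♕ ♔ ♗ · ♖


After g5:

♜ ♞ ♝ ♛ ♚ ♝ · ♜
♟ ♟ ♟ ♟ ♟ ♟ · ♟
· · · · · ♞ · ·
· · · · · · ♟ ·
· · · · ♙ · · ·
· · · · · · · ♘
♙ ♙ ♙ ♙ · ♙ ♙ ♙
♖ ♘ ♗ ♕ ♔ ♗ · ♖


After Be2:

♜ ♞ ♝ ♛ ♚ ♝ · ♜
♟ ♟ ♟ ♟ ♟ ♟ · ♟
· · · · · ♞ · ·
· · · · · · ♟ ·
· · · · ♙ · · ·
· · · · · · · ♘
♙ ♙ ♙ ♙ ♗ ♙ ♙ ♙
♖ ♘ ♗ ♕ ♔ · · ♖



  a b c d e f g h
  ─────────────────
8│♜ ♞ ♝ ♛ ♚ ♝ · ♜│8
7│♟ ♟ ♟ ♟ ♟ ♟ · ♟│7
6│· · · · · ♞ · ·│6
5│· · · · · · ♟ ·│5
4│· · · · ♙ · · ·│4
3│· · · · · · · ♘│3
2│♙ ♙ ♙ ♙ ♗ ♙ ♙ ♙│2
1│♖ ♘ ♗ ♕ ♔ · · ♖│1
  ─────────────────
  a b c d e f g h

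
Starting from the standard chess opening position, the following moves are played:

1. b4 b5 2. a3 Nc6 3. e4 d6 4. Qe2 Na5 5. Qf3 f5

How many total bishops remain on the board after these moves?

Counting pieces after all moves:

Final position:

  a b c d e f g h
  ─────────────────
8│♜ · ♝ ♛ ♚ ♝ ♞ ♜│8
7│♟ · ♟ · ♟ · ♟ ♟│7
6│· · · ♟ · · · ·│6
5│♞ ♟ · · · ♟ · ·│5
4│· ♙ · · ♙ · · ·│4
3│♙ · · · · ♕ · ·│3
2│· · ♙ ♙ · ♙ ♙ ♙│2
1│♖ ♘ ♗ · ♔ ♗ ♘ ♖│1
  ─────────────────
  a b c d e f g h


4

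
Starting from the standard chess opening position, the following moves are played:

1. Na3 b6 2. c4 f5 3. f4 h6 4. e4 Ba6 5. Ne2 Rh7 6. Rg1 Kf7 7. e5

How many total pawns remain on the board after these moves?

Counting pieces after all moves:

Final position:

  a b c d e f g h
  ─────────────────
8│♜ ♞ · ♛ · ♝ ♞ ·│8
7│♟ · ♟ ♟ ♟ ♚ ♟ ♜│7
6│♝ ♟ · · · · · ♟│6
5│· · · · ♙ ♟ · ·│5
4│· · ♙ · · ♙ · ·│4
3│♘ · · · · · · ·│3
2│♙ ♙ · ♙ ♘ · ♙ ♙│2
1│♖ · ♗ ♕ ♔ ♗ ♖ ·│1
  ─────────────────
  a b c d e f g h


16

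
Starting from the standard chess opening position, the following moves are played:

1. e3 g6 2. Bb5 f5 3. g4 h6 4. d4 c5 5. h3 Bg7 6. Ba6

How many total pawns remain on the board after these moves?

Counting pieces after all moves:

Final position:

  a b c d e f g h
  ─────────────────
8│♜ ♞ ♝ ♛ ♚ · ♞ ♜│8
7│♟ ♟ · ♟ ♟ · ♝ ·│7
6│♗ · · · · · ♟ ♟│6
5│· · ♟ · · ♟ · ·│5
4│· · · ♙ · · ♙ ·│4
3│· · · · ♙ · · ♙│3
2│♙ ♙ ♙ · · ♙ · ·│2
1│♖ ♘ ♗ ♕ ♔ · ♘ ♖│1
  ─────────────────
  a b c d e f g h


16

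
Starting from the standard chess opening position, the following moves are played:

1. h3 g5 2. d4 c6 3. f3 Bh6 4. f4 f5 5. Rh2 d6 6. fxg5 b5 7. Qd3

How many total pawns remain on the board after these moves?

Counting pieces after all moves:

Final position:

  a b c d e f g h
  ─────────────────
8│♜ ♞ ♝ ♛ ♚ · ♞ ♜│8
7│♟ · · · ♟ · · ♟│7
6│· · ♟ ♟ · · · ♝│6
5│· ♟ · · · ♟ ♙ ·│5
4│· · · ♙ · · · ·│4
3│· · · ♕ · · · ♙│3
2│♙ ♙ ♙ · ♙ · ♙ ♖│2
1│♖ ♘ ♗ · ♔ ♗ ♘ ·│1
  ─────────────────
  a b c d e f g h


15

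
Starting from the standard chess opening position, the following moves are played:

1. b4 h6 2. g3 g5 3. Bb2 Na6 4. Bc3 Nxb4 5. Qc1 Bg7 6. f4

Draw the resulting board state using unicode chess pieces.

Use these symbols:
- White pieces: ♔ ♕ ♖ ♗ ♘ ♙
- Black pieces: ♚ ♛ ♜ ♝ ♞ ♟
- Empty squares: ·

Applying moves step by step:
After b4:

♜ ♞ ♝ ♛ ♚ ♝ ♞ ♜
♟ ♟ ♟ ♟ ♟ ♟ ♟ ♟
· · · · · · · ·
· · · · · · · ·
· ♙ · · · · · ·
· · · · · · · ·
♙ · ♙ ♙ ♙ ♙ ♙ ♙
♖ ♘ ♗ ♕ ♔ ♗ ♘ ♖


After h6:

♜ ♞ ♝ ♛ ♚ ♝ ♞ ♜
♟ ♟ ♟ ♟ ♟ ♟ ♟ ·
· · · · · · · ♟
· · · · · · · ·
· ♙ · · · · · ·
· · · · · · · ·
♙ · ♙ ♙ ♙ ♙ ♙ ♙
♖ ♘ ♗ ♕ ♔ ♗ ♘ ♖


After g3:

♜ ♞ ♝ ♛ ♚ ♝ ♞ ♜
♟ ♟ ♟ ♟ ♟ ♟ ♟ ·
· · · · · · · ♟
· · · · · · · ·
· ♙ · · · · · ·
· · · · · · ♙ ·
♙ · ♙ ♙ ♙ ♙ · ♙
♖ ♘ ♗ ♕ ♔ ♗ ♘ ♖


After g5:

♜ ♞ ♝ ♛ ♚ ♝ ♞ ♜
♟ ♟ ♟ ♟ ♟ ♟ · ·
· · · · · · · ♟
· · · · · · ♟ ·
· ♙ · · · · · ·
· · · · · · ♙ ·
♙ · ♙ ♙ ♙ ♙ · ♙
♖ ♘ ♗ ♕ ♔ ♗ ♘ ♖


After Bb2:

♜ ♞ ♝ ♛ ♚ ♝ ♞ ♜
♟ ♟ ♟ ♟ ♟ ♟ · ·
· · · · · · · ♟
· · · · · · ♟ ·
· ♙ · · · · · ·
· · · · · · ♙ ·
♙ ♗ ♙ ♙ ♙ ♙ · ♙
♖ ♘ · ♕ ♔ ♗ ♘ ♖


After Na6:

♜ · ♝ ♛ ♚ ♝ ♞ ♜
♟ ♟ ♟ ♟ ♟ ♟ · ·
♞ · · · · · · ♟
· · · · · · ♟ ·
· ♙ · · · · · ·
· · · · · · ♙ ·
♙ ♗ ♙ ♙ ♙ ♙ · ♙
♖ ♘ · ♕ ♔ ♗ ♘ ♖


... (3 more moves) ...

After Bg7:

♜ · ♝ ♛ ♚ · ♞ ♜
♟ ♟ ♟ ♟ ♟ ♟ ♝ ·
· · · · · · · ♟
· · · · · · ♟ ·
· ♞ · · · · · ·
· · ♗ · · · ♙ ·
♙ · ♙ ♙ ♙ ♙ · ♙
♖ ♘ ♕ · ♔ ♗ ♘ ♖


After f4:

♜ · ♝ ♛ ♚ · ♞ ♜
♟ ♟ ♟ ♟ ♟ ♟ ♝ ·
· · · · · · · ♟
· · · · · · ♟ ·
· ♞ · · · ♙ · ·
· · ♗ · · · ♙ ·
♙ · ♙ ♙ ♙ · · ♙
♖ ♘ ♕ · ♔ ♗ ♘ ♖



  a b c d e f g h
  ─────────────────
8│♜ · ♝ ♛ ♚ · ♞ ♜│8
7│♟ ♟ ♟ ♟ ♟ ♟ ♝ ·│7
6│· · · · · · · ♟│6
5│· · · · · · ♟ ·│5
4│· ♞ · · · ♙ · ·│4
3│· · ♗ · · · ♙ ·│3
2│♙ · ♙ ♙ ♙ · · ♙│2
1│♖ ♘ ♕ · ♔ ♗ ♘ ♖│1
  ─────────────────
  a b c d e f g h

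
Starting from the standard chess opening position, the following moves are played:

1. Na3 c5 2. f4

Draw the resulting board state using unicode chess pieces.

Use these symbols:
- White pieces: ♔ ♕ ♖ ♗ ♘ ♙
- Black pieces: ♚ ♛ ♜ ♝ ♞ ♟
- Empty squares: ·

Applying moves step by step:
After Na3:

♜ ♞ ♝ ♛ ♚ ♝ ♞ ♜
♟ ♟ ♟ ♟ ♟ ♟ ♟ ♟
· · · · · · · ·
· · · · · · · ·
· · · · · · · ·
♘ · · · · · · ·
♙ ♙ ♙ ♙ ♙ ♙ ♙ ♙
♖ · ♗ ♕ ♔ ♗ ♘ ♖


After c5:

♜ ♞ ♝ ♛ ♚ ♝ ♞ ♜
♟ ♟ · ♟ ♟ ♟ ♟ ♟
· · · · · · · ·
· · ♟ · · · · ·
· · · · · · · ·
♘ · · · · · · ·
♙ ♙ ♙ ♙ ♙ ♙ ♙ ♙
♖ · ♗ ♕ ♔ ♗ ♘ ♖


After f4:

♜ ♞ ♝ ♛ ♚ ♝ ♞ ♜
♟ ♟ · ♟ ♟ ♟ ♟ ♟
· · · · · · · ·
· · ♟ · · · · ·
· · · · · ♙ · ·
♘ · · · · · · ·
♙ ♙ ♙ ♙ ♙ · ♙ ♙
♖ · ♗ ♕ ♔ ♗ ♘ ♖



  a b c d e f g h
  ─────────────────
8│♜ ♞ ♝ ♛ ♚ ♝ ♞ ♜│8
7│♟ ♟ · ♟ ♟ ♟ ♟ ♟│7
6│· · · · · · · ·│6
5│· · ♟ · · · · ·│5
4│· · · · · ♙ · ·│4
3│♘ · · · · · · ·│3
2│♙ ♙ ♙ ♙ ♙ · ♙ ♙│2
1│♖ · ♗ ♕ ♔ ♗ ♘ ♖│1
  ─────────────────
  a b c d e f g h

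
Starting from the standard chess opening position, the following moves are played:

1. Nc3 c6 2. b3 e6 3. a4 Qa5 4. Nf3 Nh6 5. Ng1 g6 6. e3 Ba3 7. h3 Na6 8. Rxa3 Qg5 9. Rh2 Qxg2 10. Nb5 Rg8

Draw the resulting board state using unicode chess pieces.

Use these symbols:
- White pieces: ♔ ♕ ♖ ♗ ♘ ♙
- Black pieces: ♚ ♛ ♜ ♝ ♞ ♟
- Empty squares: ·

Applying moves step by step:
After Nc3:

♜ ♞ ♝ ♛ ♚ ♝ ♞ ♜
♟ ♟ ♟ ♟ ♟ ♟ ♟ ♟
· · · · · · · ·
· · · · · · · ·
· · · · · · · ·
· · ♘ · · · · ·
♙ ♙ ♙ ♙ ♙ ♙ ♙ ♙
♖ · ♗ ♕ ♔ ♗ ♘ ♖


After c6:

♜ ♞ ♝ ♛ ♚ ♝ ♞ ♜
♟ ♟ · ♟ ♟ ♟ ♟ ♟
· · ♟ · · · · ·
· · · · · · · ·
· · · · · · · ·
· · ♘ · · · · ·
♙ ♙ ♙ ♙ ♙ ♙ ♙ ♙
♖ · ♗ ♕ ♔ ♗ ♘ ♖


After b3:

♜ ♞ ♝ ♛ ♚ ♝ ♞ ♜
♟ ♟ · ♟ ♟ ♟ ♟ ♟
· · ♟ · · · · ·
· · · · · · · ·
· · · · · · · ·
· ♙ ♘ · · · · ·
♙ · ♙ ♙ ♙ ♙ ♙ ♙
♖ · ♗ ♕ ♔ ♗ ♘ ♖


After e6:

♜ ♞ ♝ ♛ ♚ ♝ ♞ ♜
♟ ♟ · ♟ · ♟ ♟ ♟
· · ♟ · ♟ · · ·
· · · · · · · ·
· · · · · · · ·
· ♙ ♘ · · · · ·
♙ · ♙ ♙ ♙ ♙ ♙ ♙
♖ · ♗ ♕ ♔ ♗ ♘ ♖


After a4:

♜ ♞ ♝ ♛ ♚ ♝ ♞ ♜
♟ ♟ · ♟ · ♟ ♟ ♟
· · ♟ · ♟ · · ·
· · · · · · · ·
♙ · · · · · · ·
· ♙ ♘ · · · · ·
· · ♙ ♙ ♙ ♙ ♙ ♙
♖ · ♗ ♕ ♔ ♗ ♘ ♖


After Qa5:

♜ ♞ ♝ · ♚ ♝ ♞ ♜
♟ ♟ · ♟ · ♟ ♟ ♟
· · ♟ · ♟ · · ·
♛ · · · · · · ·
♙ · · · · · · ·
· ♙ ♘ · · · · ·
· · ♙ ♙ ♙ ♙ ♙ ♙
♖ · ♗ ♕ ♔ ♗ ♘ ♖


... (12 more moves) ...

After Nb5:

♜ · ♝ · ♚ · · ♜
♟ ♟ · ♟ · ♟ · ♟
♞ · ♟ · ♟ · ♟ ♞
· ♘ · · · · · ·
♙ · · · · · · ·
♖ ♙ · · ♙ · · ♙
· · ♙ ♙ · ♙ ♛ ♖
· · ♗ ♕ ♔ ♗ ♘ ·


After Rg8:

♜ · ♝ · ♚ · ♜ ·
♟ ♟ · ♟ · ♟ · ♟
♞ · ♟ · ♟ · ♟ ♞
· ♘ · · · · · ·
♙ · · · · · · ·
♖ ♙ · · ♙ · · ♙
· · ♙ ♙ · ♙ ♛ ♖
· · ♗ ♕ ♔ ♗ ♘ ·



  a b c d e f g h
  ─────────────────
8│♜ · ♝ · ♚ · ♜ ·│8
7│♟ ♟ · ♟ · ♟ · ♟│7
6│♞ · ♟ · ♟ · ♟ ♞│6
5│· ♘ · · · · · ·│5
4│♙ · · · · · · ·│4
3│♖ ♙ · · ♙ · · ♙│3
2│· · ♙ ♙ · ♙ ♛ ♖│2
1│· · ♗ ♕ ♔ ♗ ♘ ·│1
  ─────────────────
  a b c d e f g h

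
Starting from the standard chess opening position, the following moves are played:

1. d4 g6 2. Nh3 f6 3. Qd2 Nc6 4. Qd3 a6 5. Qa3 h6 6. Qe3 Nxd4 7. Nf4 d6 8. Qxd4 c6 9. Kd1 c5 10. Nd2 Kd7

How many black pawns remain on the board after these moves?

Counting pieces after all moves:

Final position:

  a b c d e f g h
  ─────────────────
8│♜ · ♝ ♛ · ♝ ♞ ♜│8
7│· ♟ · ♚ ♟ · · ·│7
6│♟ · · ♟ · ♟ ♟ ♟│6
5│· · ♟ · · · · ·│5
4│· · · ♕ · ♘ · ·│4
3│· · · · · · · ·│3
2│♙ ♙ ♙ ♘ ♙ ♙ ♙ ♙│2
1│♖ · ♗ ♔ · ♗ · ♖│1
  ─────────────────
  a b c d e f g h


8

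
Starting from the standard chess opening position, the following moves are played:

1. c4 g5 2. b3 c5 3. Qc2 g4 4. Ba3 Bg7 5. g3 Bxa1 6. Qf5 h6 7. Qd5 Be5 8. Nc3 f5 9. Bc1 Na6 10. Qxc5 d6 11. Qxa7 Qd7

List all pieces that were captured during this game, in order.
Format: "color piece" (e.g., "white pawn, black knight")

Tracking captures:
  Bxa1: captured white rook
  Qxc5: captured black pawn
  Qxa7: captured black pawn

white rook, black pawn, black pawn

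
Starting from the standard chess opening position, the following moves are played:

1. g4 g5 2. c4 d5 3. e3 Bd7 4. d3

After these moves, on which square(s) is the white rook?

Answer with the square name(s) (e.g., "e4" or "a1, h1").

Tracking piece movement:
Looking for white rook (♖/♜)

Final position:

  a b c d e f g h
  ─────────────────
8│♜ ♞ · ♛ ♚ ♝ ♞ ♜│8
7│♟ ♟ ♟ ♝ ♟ ♟ · ♟│7
6│· · · · · · · ·│6
5│· · · ♟ · · ♟ ·│5
4│· · ♙ · · · ♙ ·│4
3│· · · ♙ ♙ · · ·│3
2│♙ ♙ · · · ♙ · ♙│2
1│♖ ♘ ♗ ♕ ♔ ♗ ♘ ♖│1
  ─────────────────
  a b c d e f g h


a1, h1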